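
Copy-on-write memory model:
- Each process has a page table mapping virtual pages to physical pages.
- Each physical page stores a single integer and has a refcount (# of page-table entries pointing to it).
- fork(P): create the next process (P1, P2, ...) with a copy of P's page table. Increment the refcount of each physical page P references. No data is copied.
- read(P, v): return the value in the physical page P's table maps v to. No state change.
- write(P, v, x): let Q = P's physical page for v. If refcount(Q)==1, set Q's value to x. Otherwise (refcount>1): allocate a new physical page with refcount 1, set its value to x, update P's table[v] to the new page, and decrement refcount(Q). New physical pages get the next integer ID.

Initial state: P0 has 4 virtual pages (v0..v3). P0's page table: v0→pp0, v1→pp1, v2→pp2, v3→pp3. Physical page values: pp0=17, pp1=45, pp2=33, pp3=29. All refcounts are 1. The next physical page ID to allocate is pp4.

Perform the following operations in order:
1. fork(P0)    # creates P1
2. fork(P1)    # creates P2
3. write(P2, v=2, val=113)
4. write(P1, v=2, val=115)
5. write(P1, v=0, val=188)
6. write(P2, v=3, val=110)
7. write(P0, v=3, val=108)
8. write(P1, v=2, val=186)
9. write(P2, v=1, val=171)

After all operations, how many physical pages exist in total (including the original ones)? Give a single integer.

Answer: 10

Derivation:
Op 1: fork(P0) -> P1. 4 ppages; refcounts: pp0:2 pp1:2 pp2:2 pp3:2
Op 2: fork(P1) -> P2. 4 ppages; refcounts: pp0:3 pp1:3 pp2:3 pp3:3
Op 3: write(P2, v2, 113). refcount(pp2)=3>1 -> COPY to pp4. 5 ppages; refcounts: pp0:3 pp1:3 pp2:2 pp3:3 pp4:1
Op 4: write(P1, v2, 115). refcount(pp2)=2>1 -> COPY to pp5. 6 ppages; refcounts: pp0:3 pp1:3 pp2:1 pp3:3 pp4:1 pp5:1
Op 5: write(P1, v0, 188). refcount(pp0)=3>1 -> COPY to pp6. 7 ppages; refcounts: pp0:2 pp1:3 pp2:1 pp3:3 pp4:1 pp5:1 pp6:1
Op 6: write(P2, v3, 110). refcount(pp3)=3>1 -> COPY to pp7. 8 ppages; refcounts: pp0:2 pp1:3 pp2:1 pp3:2 pp4:1 pp5:1 pp6:1 pp7:1
Op 7: write(P0, v3, 108). refcount(pp3)=2>1 -> COPY to pp8. 9 ppages; refcounts: pp0:2 pp1:3 pp2:1 pp3:1 pp4:1 pp5:1 pp6:1 pp7:1 pp8:1
Op 8: write(P1, v2, 186). refcount(pp5)=1 -> write in place. 9 ppages; refcounts: pp0:2 pp1:3 pp2:1 pp3:1 pp4:1 pp5:1 pp6:1 pp7:1 pp8:1
Op 9: write(P2, v1, 171). refcount(pp1)=3>1 -> COPY to pp9. 10 ppages; refcounts: pp0:2 pp1:2 pp2:1 pp3:1 pp4:1 pp5:1 pp6:1 pp7:1 pp8:1 pp9:1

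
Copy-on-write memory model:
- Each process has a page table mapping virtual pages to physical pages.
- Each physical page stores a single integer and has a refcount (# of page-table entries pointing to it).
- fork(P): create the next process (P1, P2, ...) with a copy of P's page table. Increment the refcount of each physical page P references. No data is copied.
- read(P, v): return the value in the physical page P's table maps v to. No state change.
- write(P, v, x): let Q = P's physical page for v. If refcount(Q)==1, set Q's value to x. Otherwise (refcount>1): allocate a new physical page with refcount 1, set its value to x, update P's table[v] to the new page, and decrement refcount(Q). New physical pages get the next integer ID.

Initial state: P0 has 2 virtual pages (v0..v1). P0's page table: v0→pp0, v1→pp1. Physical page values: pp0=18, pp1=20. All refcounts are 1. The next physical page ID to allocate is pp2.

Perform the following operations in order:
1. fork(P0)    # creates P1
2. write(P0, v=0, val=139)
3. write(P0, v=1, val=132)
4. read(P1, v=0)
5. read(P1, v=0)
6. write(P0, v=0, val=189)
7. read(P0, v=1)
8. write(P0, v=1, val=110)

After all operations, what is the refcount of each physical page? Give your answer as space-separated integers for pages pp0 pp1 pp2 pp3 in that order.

Answer: 1 1 1 1

Derivation:
Op 1: fork(P0) -> P1. 2 ppages; refcounts: pp0:2 pp1:2
Op 2: write(P0, v0, 139). refcount(pp0)=2>1 -> COPY to pp2. 3 ppages; refcounts: pp0:1 pp1:2 pp2:1
Op 3: write(P0, v1, 132). refcount(pp1)=2>1 -> COPY to pp3. 4 ppages; refcounts: pp0:1 pp1:1 pp2:1 pp3:1
Op 4: read(P1, v0) -> 18. No state change.
Op 5: read(P1, v0) -> 18. No state change.
Op 6: write(P0, v0, 189). refcount(pp2)=1 -> write in place. 4 ppages; refcounts: pp0:1 pp1:1 pp2:1 pp3:1
Op 7: read(P0, v1) -> 132. No state change.
Op 8: write(P0, v1, 110). refcount(pp3)=1 -> write in place. 4 ppages; refcounts: pp0:1 pp1:1 pp2:1 pp3:1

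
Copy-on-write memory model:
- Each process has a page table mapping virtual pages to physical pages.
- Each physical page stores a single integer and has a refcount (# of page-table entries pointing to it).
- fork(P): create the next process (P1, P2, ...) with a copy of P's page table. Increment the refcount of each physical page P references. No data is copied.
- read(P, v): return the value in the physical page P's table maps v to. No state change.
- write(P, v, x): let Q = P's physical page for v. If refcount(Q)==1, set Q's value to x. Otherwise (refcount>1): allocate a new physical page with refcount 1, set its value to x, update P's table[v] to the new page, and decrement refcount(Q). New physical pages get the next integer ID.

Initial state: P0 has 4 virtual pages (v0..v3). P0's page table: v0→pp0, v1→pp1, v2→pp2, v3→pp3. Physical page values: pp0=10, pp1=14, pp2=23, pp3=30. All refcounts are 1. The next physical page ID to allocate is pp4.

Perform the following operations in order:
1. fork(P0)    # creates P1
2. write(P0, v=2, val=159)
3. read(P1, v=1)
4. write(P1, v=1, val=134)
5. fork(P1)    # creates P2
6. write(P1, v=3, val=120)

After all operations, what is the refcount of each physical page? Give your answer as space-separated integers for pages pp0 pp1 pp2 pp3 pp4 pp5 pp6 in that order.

Op 1: fork(P0) -> P1. 4 ppages; refcounts: pp0:2 pp1:2 pp2:2 pp3:2
Op 2: write(P0, v2, 159). refcount(pp2)=2>1 -> COPY to pp4. 5 ppages; refcounts: pp0:2 pp1:2 pp2:1 pp3:2 pp4:1
Op 3: read(P1, v1) -> 14. No state change.
Op 4: write(P1, v1, 134). refcount(pp1)=2>1 -> COPY to pp5. 6 ppages; refcounts: pp0:2 pp1:1 pp2:1 pp3:2 pp4:1 pp5:1
Op 5: fork(P1) -> P2. 6 ppages; refcounts: pp0:3 pp1:1 pp2:2 pp3:3 pp4:1 pp5:2
Op 6: write(P1, v3, 120). refcount(pp3)=3>1 -> COPY to pp6. 7 ppages; refcounts: pp0:3 pp1:1 pp2:2 pp3:2 pp4:1 pp5:2 pp6:1

Answer: 3 1 2 2 1 2 1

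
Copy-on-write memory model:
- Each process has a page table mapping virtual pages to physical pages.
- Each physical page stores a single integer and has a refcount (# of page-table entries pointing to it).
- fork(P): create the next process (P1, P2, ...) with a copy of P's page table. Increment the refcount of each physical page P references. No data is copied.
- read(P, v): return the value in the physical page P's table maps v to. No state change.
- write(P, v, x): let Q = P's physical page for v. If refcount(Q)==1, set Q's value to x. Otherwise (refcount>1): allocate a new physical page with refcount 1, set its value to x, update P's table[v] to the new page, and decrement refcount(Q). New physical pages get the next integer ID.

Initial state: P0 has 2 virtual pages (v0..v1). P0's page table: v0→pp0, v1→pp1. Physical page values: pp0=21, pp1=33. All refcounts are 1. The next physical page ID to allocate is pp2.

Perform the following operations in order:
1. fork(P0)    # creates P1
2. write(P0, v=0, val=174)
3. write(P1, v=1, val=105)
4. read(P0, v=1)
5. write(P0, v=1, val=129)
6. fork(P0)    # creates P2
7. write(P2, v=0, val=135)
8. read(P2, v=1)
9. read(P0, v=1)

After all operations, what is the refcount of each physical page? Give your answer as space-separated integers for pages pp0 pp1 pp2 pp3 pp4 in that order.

Answer: 1 2 1 1 1

Derivation:
Op 1: fork(P0) -> P1. 2 ppages; refcounts: pp0:2 pp1:2
Op 2: write(P0, v0, 174). refcount(pp0)=2>1 -> COPY to pp2. 3 ppages; refcounts: pp0:1 pp1:2 pp2:1
Op 3: write(P1, v1, 105). refcount(pp1)=2>1 -> COPY to pp3. 4 ppages; refcounts: pp0:1 pp1:1 pp2:1 pp3:1
Op 4: read(P0, v1) -> 33. No state change.
Op 5: write(P0, v1, 129). refcount(pp1)=1 -> write in place. 4 ppages; refcounts: pp0:1 pp1:1 pp2:1 pp3:1
Op 6: fork(P0) -> P2. 4 ppages; refcounts: pp0:1 pp1:2 pp2:2 pp3:1
Op 7: write(P2, v0, 135). refcount(pp2)=2>1 -> COPY to pp4. 5 ppages; refcounts: pp0:1 pp1:2 pp2:1 pp3:1 pp4:1
Op 8: read(P2, v1) -> 129. No state change.
Op 9: read(P0, v1) -> 129. No state change.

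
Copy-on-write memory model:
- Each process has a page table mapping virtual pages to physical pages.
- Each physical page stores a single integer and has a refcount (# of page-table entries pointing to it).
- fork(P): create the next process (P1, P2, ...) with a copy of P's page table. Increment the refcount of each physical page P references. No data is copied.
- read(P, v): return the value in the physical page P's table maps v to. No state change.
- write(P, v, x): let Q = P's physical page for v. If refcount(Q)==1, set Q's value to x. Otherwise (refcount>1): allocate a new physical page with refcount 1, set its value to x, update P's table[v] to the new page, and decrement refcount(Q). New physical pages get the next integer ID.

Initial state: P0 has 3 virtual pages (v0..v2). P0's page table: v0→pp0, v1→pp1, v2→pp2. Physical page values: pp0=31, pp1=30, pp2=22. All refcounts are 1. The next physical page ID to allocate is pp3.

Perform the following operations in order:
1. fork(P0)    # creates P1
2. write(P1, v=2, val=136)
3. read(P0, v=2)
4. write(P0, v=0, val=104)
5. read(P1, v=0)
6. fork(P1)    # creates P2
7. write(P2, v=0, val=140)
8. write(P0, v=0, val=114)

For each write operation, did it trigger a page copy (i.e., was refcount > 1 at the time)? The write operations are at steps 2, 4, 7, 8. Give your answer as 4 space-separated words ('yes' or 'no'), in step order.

Op 1: fork(P0) -> P1. 3 ppages; refcounts: pp0:2 pp1:2 pp2:2
Op 2: write(P1, v2, 136). refcount(pp2)=2>1 -> COPY to pp3. 4 ppages; refcounts: pp0:2 pp1:2 pp2:1 pp3:1
Op 3: read(P0, v2) -> 22. No state change.
Op 4: write(P0, v0, 104). refcount(pp0)=2>1 -> COPY to pp4. 5 ppages; refcounts: pp0:1 pp1:2 pp2:1 pp3:1 pp4:1
Op 5: read(P1, v0) -> 31. No state change.
Op 6: fork(P1) -> P2. 5 ppages; refcounts: pp0:2 pp1:3 pp2:1 pp3:2 pp4:1
Op 7: write(P2, v0, 140). refcount(pp0)=2>1 -> COPY to pp5. 6 ppages; refcounts: pp0:1 pp1:3 pp2:1 pp3:2 pp4:1 pp5:1
Op 8: write(P0, v0, 114). refcount(pp4)=1 -> write in place. 6 ppages; refcounts: pp0:1 pp1:3 pp2:1 pp3:2 pp4:1 pp5:1

yes yes yes no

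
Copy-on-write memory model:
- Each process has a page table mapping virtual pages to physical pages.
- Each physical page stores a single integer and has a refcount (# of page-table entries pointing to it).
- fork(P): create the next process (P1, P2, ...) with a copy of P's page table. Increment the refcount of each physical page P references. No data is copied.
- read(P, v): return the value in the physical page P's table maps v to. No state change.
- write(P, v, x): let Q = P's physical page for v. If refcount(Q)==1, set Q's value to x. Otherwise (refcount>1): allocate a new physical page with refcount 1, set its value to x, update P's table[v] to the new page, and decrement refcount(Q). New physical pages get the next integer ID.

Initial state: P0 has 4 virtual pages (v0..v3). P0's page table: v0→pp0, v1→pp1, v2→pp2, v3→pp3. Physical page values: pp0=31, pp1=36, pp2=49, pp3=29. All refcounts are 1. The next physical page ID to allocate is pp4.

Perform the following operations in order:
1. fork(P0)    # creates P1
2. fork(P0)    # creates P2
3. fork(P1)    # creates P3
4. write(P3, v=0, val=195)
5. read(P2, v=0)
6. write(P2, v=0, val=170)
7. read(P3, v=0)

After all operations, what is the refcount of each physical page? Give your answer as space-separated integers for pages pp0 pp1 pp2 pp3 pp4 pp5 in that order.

Answer: 2 4 4 4 1 1

Derivation:
Op 1: fork(P0) -> P1. 4 ppages; refcounts: pp0:2 pp1:2 pp2:2 pp3:2
Op 2: fork(P0) -> P2. 4 ppages; refcounts: pp0:3 pp1:3 pp2:3 pp3:3
Op 3: fork(P1) -> P3. 4 ppages; refcounts: pp0:4 pp1:4 pp2:4 pp3:4
Op 4: write(P3, v0, 195). refcount(pp0)=4>1 -> COPY to pp4. 5 ppages; refcounts: pp0:3 pp1:4 pp2:4 pp3:4 pp4:1
Op 5: read(P2, v0) -> 31. No state change.
Op 6: write(P2, v0, 170). refcount(pp0)=3>1 -> COPY to pp5. 6 ppages; refcounts: pp0:2 pp1:4 pp2:4 pp3:4 pp4:1 pp5:1
Op 7: read(P3, v0) -> 195. No state change.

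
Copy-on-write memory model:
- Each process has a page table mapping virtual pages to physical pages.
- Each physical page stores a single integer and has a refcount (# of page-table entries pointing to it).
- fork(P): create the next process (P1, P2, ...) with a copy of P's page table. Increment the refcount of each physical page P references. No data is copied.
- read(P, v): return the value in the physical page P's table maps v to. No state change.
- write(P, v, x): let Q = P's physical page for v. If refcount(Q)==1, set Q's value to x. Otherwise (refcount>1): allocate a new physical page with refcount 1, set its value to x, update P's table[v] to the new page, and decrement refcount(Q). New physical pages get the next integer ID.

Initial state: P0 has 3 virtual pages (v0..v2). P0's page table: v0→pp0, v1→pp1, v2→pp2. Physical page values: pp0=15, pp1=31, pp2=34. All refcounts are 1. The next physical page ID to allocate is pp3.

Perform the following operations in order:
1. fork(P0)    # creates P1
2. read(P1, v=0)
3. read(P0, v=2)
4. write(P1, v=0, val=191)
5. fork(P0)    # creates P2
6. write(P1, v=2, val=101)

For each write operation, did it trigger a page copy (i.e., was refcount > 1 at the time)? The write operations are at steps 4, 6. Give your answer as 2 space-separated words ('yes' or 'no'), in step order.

Op 1: fork(P0) -> P1. 3 ppages; refcounts: pp0:2 pp1:2 pp2:2
Op 2: read(P1, v0) -> 15. No state change.
Op 3: read(P0, v2) -> 34. No state change.
Op 4: write(P1, v0, 191). refcount(pp0)=2>1 -> COPY to pp3. 4 ppages; refcounts: pp0:1 pp1:2 pp2:2 pp3:1
Op 5: fork(P0) -> P2. 4 ppages; refcounts: pp0:2 pp1:3 pp2:3 pp3:1
Op 6: write(P1, v2, 101). refcount(pp2)=3>1 -> COPY to pp4. 5 ppages; refcounts: pp0:2 pp1:3 pp2:2 pp3:1 pp4:1

yes yes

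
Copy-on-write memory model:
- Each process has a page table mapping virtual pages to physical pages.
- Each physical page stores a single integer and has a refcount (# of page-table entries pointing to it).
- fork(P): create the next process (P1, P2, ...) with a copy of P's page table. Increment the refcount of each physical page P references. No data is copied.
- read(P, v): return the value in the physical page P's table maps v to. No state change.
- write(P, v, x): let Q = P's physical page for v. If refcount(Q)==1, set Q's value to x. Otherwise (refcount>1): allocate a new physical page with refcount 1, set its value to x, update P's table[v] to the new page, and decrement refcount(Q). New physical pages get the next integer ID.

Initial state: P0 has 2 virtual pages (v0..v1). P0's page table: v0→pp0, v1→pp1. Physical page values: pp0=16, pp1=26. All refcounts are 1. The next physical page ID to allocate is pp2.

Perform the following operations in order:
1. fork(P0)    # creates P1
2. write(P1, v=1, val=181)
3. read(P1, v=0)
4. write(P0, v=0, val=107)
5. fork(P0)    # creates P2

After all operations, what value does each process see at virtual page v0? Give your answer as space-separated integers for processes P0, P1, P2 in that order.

Op 1: fork(P0) -> P1. 2 ppages; refcounts: pp0:2 pp1:2
Op 2: write(P1, v1, 181). refcount(pp1)=2>1 -> COPY to pp2. 3 ppages; refcounts: pp0:2 pp1:1 pp2:1
Op 3: read(P1, v0) -> 16. No state change.
Op 4: write(P0, v0, 107). refcount(pp0)=2>1 -> COPY to pp3. 4 ppages; refcounts: pp0:1 pp1:1 pp2:1 pp3:1
Op 5: fork(P0) -> P2. 4 ppages; refcounts: pp0:1 pp1:2 pp2:1 pp3:2
P0: v0 -> pp3 = 107
P1: v0 -> pp0 = 16
P2: v0 -> pp3 = 107

Answer: 107 16 107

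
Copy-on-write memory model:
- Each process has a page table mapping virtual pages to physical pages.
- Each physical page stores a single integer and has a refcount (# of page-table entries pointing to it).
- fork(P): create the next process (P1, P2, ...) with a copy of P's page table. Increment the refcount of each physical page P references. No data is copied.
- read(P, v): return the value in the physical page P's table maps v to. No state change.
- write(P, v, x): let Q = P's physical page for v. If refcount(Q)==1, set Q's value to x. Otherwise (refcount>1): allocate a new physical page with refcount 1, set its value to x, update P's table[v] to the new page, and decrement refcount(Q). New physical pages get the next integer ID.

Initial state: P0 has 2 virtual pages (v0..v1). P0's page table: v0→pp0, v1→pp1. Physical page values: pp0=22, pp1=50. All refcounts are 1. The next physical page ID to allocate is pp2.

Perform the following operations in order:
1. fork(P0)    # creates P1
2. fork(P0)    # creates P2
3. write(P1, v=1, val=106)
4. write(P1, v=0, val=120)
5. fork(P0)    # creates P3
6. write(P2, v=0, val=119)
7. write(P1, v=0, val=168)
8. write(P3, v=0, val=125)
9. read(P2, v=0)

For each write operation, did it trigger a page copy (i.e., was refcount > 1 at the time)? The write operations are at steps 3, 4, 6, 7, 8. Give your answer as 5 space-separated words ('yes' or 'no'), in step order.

Op 1: fork(P0) -> P1. 2 ppages; refcounts: pp0:2 pp1:2
Op 2: fork(P0) -> P2. 2 ppages; refcounts: pp0:3 pp1:3
Op 3: write(P1, v1, 106). refcount(pp1)=3>1 -> COPY to pp2. 3 ppages; refcounts: pp0:3 pp1:2 pp2:1
Op 4: write(P1, v0, 120). refcount(pp0)=3>1 -> COPY to pp3. 4 ppages; refcounts: pp0:2 pp1:2 pp2:1 pp3:1
Op 5: fork(P0) -> P3. 4 ppages; refcounts: pp0:3 pp1:3 pp2:1 pp3:1
Op 6: write(P2, v0, 119). refcount(pp0)=3>1 -> COPY to pp4. 5 ppages; refcounts: pp0:2 pp1:3 pp2:1 pp3:1 pp4:1
Op 7: write(P1, v0, 168). refcount(pp3)=1 -> write in place. 5 ppages; refcounts: pp0:2 pp1:3 pp2:1 pp3:1 pp4:1
Op 8: write(P3, v0, 125). refcount(pp0)=2>1 -> COPY to pp5. 6 ppages; refcounts: pp0:1 pp1:3 pp2:1 pp3:1 pp4:1 pp5:1
Op 9: read(P2, v0) -> 119. No state change.

yes yes yes no yes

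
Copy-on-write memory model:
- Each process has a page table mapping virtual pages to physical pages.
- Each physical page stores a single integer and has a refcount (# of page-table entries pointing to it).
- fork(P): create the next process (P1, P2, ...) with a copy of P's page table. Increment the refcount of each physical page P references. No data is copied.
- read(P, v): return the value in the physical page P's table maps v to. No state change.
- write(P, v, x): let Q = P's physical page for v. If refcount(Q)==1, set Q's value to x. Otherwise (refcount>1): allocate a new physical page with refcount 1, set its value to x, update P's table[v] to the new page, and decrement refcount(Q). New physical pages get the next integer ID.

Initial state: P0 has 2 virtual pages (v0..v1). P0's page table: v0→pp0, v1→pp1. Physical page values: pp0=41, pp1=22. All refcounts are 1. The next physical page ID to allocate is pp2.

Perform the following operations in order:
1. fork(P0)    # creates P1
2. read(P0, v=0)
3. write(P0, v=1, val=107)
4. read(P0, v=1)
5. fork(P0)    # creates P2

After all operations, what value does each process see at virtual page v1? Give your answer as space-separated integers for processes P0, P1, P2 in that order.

Op 1: fork(P0) -> P1. 2 ppages; refcounts: pp0:2 pp1:2
Op 2: read(P0, v0) -> 41. No state change.
Op 3: write(P0, v1, 107). refcount(pp1)=2>1 -> COPY to pp2. 3 ppages; refcounts: pp0:2 pp1:1 pp2:1
Op 4: read(P0, v1) -> 107. No state change.
Op 5: fork(P0) -> P2. 3 ppages; refcounts: pp0:3 pp1:1 pp2:2
P0: v1 -> pp2 = 107
P1: v1 -> pp1 = 22
P2: v1 -> pp2 = 107

Answer: 107 22 107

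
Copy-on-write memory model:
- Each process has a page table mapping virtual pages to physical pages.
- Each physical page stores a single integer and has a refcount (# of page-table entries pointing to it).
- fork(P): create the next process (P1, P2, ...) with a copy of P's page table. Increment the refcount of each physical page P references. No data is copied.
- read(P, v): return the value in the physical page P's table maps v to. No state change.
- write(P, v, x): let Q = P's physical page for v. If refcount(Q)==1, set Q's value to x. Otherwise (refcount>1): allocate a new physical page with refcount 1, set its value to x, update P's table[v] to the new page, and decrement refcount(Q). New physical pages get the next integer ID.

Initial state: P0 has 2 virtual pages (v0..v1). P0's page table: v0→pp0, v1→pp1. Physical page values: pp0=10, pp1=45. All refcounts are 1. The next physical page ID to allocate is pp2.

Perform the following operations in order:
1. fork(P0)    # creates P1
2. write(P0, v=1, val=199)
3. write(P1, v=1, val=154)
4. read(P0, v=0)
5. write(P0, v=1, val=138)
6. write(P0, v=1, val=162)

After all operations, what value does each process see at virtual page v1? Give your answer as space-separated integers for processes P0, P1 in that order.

Answer: 162 154

Derivation:
Op 1: fork(P0) -> P1. 2 ppages; refcounts: pp0:2 pp1:2
Op 2: write(P0, v1, 199). refcount(pp1)=2>1 -> COPY to pp2. 3 ppages; refcounts: pp0:2 pp1:1 pp2:1
Op 3: write(P1, v1, 154). refcount(pp1)=1 -> write in place. 3 ppages; refcounts: pp0:2 pp1:1 pp2:1
Op 4: read(P0, v0) -> 10. No state change.
Op 5: write(P0, v1, 138). refcount(pp2)=1 -> write in place. 3 ppages; refcounts: pp0:2 pp1:1 pp2:1
Op 6: write(P0, v1, 162). refcount(pp2)=1 -> write in place. 3 ppages; refcounts: pp0:2 pp1:1 pp2:1
P0: v1 -> pp2 = 162
P1: v1 -> pp1 = 154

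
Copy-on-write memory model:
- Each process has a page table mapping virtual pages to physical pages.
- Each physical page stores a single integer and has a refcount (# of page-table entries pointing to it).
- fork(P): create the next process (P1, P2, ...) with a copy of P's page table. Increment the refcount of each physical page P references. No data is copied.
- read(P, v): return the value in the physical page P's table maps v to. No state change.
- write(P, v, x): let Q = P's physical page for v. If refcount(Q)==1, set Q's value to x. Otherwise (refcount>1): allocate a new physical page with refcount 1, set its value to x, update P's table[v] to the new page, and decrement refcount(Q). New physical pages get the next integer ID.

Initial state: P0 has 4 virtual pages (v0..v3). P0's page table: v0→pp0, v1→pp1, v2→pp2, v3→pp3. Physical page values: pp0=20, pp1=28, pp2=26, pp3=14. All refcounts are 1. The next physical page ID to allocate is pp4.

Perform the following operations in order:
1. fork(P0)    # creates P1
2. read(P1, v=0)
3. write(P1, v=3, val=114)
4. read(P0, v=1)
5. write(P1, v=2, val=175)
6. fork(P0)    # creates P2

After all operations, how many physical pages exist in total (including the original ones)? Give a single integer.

Answer: 6

Derivation:
Op 1: fork(P0) -> P1. 4 ppages; refcounts: pp0:2 pp1:2 pp2:2 pp3:2
Op 2: read(P1, v0) -> 20. No state change.
Op 3: write(P1, v3, 114). refcount(pp3)=2>1 -> COPY to pp4. 5 ppages; refcounts: pp0:2 pp1:2 pp2:2 pp3:1 pp4:1
Op 4: read(P0, v1) -> 28. No state change.
Op 5: write(P1, v2, 175). refcount(pp2)=2>1 -> COPY to pp5. 6 ppages; refcounts: pp0:2 pp1:2 pp2:1 pp3:1 pp4:1 pp5:1
Op 6: fork(P0) -> P2. 6 ppages; refcounts: pp0:3 pp1:3 pp2:2 pp3:2 pp4:1 pp5:1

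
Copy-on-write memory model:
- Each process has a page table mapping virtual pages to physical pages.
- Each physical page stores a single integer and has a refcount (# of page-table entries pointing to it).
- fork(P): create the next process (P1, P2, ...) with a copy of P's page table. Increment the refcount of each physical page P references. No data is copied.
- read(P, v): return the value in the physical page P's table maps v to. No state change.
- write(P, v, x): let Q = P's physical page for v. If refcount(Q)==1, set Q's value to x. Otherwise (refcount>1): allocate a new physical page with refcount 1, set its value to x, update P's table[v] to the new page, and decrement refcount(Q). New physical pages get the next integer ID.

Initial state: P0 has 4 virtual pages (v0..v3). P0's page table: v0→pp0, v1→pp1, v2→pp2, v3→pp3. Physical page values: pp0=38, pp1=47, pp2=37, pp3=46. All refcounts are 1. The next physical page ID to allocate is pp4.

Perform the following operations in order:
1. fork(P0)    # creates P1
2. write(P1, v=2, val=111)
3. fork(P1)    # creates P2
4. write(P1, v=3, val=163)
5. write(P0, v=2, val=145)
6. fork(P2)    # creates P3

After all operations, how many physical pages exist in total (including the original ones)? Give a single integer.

Op 1: fork(P0) -> P1. 4 ppages; refcounts: pp0:2 pp1:2 pp2:2 pp3:2
Op 2: write(P1, v2, 111). refcount(pp2)=2>1 -> COPY to pp4. 5 ppages; refcounts: pp0:2 pp1:2 pp2:1 pp3:2 pp4:1
Op 3: fork(P1) -> P2. 5 ppages; refcounts: pp0:3 pp1:3 pp2:1 pp3:3 pp4:2
Op 4: write(P1, v3, 163). refcount(pp3)=3>1 -> COPY to pp5. 6 ppages; refcounts: pp0:3 pp1:3 pp2:1 pp3:2 pp4:2 pp5:1
Op 5: write(P0, v2, 145). refcount(pp2)=1 -> write in place. 6 ppages; refcounts: pp0:3 pp1:3 pp2:1 pp3:2 pp4:2 pp5:1
Op 6: fork(P2) -> P3. 6 ppages; refcounts: pp0:4 pp1:4 pp2:1 pp3:3 pp4:3 pp5:1

Answer: 6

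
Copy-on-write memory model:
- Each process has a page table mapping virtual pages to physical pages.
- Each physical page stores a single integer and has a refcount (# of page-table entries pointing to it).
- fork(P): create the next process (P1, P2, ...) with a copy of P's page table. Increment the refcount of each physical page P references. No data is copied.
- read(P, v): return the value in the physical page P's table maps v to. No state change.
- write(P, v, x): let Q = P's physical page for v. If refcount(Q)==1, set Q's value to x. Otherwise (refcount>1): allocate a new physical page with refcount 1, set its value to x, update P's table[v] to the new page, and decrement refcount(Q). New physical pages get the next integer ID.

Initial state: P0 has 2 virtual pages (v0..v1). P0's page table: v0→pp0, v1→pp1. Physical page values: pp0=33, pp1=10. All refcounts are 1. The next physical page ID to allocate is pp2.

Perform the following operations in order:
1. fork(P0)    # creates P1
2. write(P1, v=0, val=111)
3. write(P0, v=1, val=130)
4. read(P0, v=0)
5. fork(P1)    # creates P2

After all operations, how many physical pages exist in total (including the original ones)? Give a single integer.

Op 1: fork(P0) -> P1. 2 ppages; refcounts: pp0:2 pp1:2
Op 2: write(P1, v0, 111). refcount(pp0)=2>1 -> COPY to pp2. 3 ppages; refcounts: pp0:1 pp1:2 pp2:1
Op 3: write(P0, v1, 130). refcount(pp1)=2>1 -> COPY to pp3. 4 ppages; refcounts: pp0:1 pp1:1 pp2:1 pp3:1
Op 4: read(P0, v0) -> 33. No state change.
Op 5: fork(P1) -> P2. 4 ppages; refcounts: pp0:1 pp1:2 pp2:2 pp3:1

Answer: 4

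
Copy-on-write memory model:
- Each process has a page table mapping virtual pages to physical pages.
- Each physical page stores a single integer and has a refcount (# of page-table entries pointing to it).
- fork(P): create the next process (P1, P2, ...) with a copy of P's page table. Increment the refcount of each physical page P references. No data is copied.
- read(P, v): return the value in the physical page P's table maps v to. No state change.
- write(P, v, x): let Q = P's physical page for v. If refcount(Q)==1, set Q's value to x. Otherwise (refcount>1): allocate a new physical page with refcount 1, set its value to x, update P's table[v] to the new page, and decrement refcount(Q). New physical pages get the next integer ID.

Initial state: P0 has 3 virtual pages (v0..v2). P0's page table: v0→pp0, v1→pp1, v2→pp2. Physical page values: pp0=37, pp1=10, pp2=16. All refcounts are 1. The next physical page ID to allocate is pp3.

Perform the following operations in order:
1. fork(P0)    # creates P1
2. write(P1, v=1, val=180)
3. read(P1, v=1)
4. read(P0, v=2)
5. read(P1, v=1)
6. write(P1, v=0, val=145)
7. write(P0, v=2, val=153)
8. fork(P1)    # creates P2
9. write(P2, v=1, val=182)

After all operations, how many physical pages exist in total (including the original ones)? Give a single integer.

Answer: 7

Derivation:
Op 1: fork(P0) -> P1. 3 ppages; refcounts: pp0:2 pp1:2 pp2:2
Op 2: write(P1, v1, 180). refcount(pp1)=2>1 -> COPY to pp3. 4 ppages; refcounts: pp0:2 pp1:1 pp2:2 pp3:1
Op 3: read(P1, v1) -> 180. No state change.
Op 4: read(P0, v2) -> 16. No state change.
Op 5: read(P1, v1) -> 180. No state change.
Op 6: write(P1, v0, 145). refcount(pp0)=2>1 -> COPY to pp4. 5 ppages; refcounts: pp0:1 pp1:1 pp2:2 pp3:1 pp4:1
Op 7: write(P0, v2, 153). refcount(pp2)=2>1 -> COPY to pp5. 6 ppages; refcounts: pp0:1 pp1:1 pp2:1 pp3:1 pp4:1 pp5:1
Op 8: fork(P1) -> P2. 6 ppages; refcounts: pp0:1 pp1:1 pp2:2 pp3:2 pp4:2 pp5:1
Op 9: write(P2, v1, 182). refcount(pp3)=2>1 -> COPY to pp6. 7 ppages; refcounts: pp0:1 pp1:1 pp2:2 pp3:1 pp4:2 pp5:1 pp6:1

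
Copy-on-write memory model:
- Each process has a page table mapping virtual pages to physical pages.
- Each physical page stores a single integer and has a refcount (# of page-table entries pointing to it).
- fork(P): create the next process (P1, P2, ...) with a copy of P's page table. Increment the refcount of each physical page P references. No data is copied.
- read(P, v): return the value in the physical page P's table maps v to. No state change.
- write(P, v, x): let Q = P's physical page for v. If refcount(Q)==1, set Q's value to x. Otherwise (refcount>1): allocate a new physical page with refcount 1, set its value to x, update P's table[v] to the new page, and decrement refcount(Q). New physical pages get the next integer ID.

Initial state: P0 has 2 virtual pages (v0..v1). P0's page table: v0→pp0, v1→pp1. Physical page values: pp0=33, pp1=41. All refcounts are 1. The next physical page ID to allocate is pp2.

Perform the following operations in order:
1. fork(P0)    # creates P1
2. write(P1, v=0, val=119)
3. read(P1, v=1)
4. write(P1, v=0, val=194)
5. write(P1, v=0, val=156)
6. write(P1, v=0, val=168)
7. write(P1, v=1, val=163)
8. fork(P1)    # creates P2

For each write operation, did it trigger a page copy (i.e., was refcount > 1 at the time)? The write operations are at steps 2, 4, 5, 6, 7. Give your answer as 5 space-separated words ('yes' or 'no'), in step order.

Op 1: fork(P0) -> P1. 2 ppages; refcounts: pp0:2 pp1:2
Op 2: write(P1, v0, 119). refcount(pp0)=2>1 -> COPY to pp2. 3 ppages; refcounts: pp0:1 pp1:2 pp2:1
Op 3: read(P1, v1) -> 41. No state change.
Op 4: write(P1, v0, 194). refcount(pp2)=1 -> write in place. 3 ppages; refcounts: pp0:1 pp1:2 pp2:1
Op 5: write(P1, v0, 156). refcount(pp2)=1 -> write in place. 3 ppages; refcounts: pp0:1 pp1:2 pp2:1
Op 6: write(P1, v0, 168). refcount(pp2)=1 -> write in place. 3 ppages; refcounts: pp0:1 pp1:2 pp2:1
Op 7: write(P1, v1, 163). refcount(pp1)=2>1 -> COPY to pp3. 4 ppages; refcounts: pp0:1 pp1:1 pp2:1 pp3:1
Op 8: fork(P1) -> P2. 4 ppages; refcounts: pp0:1 pp1:1 pp2:2 pp3:2

yes no no no yes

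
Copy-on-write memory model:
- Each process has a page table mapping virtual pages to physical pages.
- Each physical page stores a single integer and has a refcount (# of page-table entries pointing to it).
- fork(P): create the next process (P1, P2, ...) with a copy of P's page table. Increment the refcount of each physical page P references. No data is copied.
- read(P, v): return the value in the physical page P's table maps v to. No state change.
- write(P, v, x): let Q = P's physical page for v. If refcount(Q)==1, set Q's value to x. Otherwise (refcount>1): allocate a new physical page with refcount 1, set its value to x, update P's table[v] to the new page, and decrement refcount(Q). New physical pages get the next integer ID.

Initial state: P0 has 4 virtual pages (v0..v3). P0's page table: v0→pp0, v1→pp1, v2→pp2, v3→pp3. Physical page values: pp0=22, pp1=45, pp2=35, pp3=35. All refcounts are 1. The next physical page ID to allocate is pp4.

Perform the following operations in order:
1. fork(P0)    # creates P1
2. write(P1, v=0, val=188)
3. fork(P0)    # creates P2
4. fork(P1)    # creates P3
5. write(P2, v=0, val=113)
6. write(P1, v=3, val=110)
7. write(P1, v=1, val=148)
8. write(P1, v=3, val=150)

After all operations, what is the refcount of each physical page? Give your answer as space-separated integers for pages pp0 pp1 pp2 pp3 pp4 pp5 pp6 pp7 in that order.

Op 1: fork(P0) -> P1. 4 ppages; refcounts: pp0:2 pp1:2 pp2:2 pp3:2
Op 2: write(P1, v0, 188). refcount(pp0)=2>1 -> COPY to pp4. 5 ppages; refcounts: pp0:1 pp1:2 pp2:2 pp3:2 pp4:1
Op 3: fork(P0) -> P2. 5 ppages; refcounts: pp0:2 pp1:3 pp2:3 pp3:3 pp4:1
Op 4: fork(P1) -> P3. 5 ppages; refcounts: pp0:2 pp1:4 pp2:4 pp3:4 pp4:2
Op 5: write(P2, v0, 113). refcount(pp0)=2>1 -> COPY to pp5. 6 ppages; refcounts: pp0:1 pp1:4 pp2:4 pp3:4 pp4:2 pp5:1
Op 6: write(P1, v3, 110). refcount(pp3)=4>1 -> COPY to pp6. 7 ppages; refcounts: pp0:1 pp1:4 pp2:4 pp3:3 pp4:2 pp5:1 pp6:1
Op 7: write(P1, v1, 148). refcount(pp1)=4>1 -> COPY to pp7. 8 ppages; refcounts: pp0:1 pp1:3 pp2:4 pp3:3 pp4:2 pp5:1 pp6:1 pp7:1
Op 8: write(P1, v3, 150). refcount(pp6)=1 -> write in place. 8 ppages; refcounts: pp0:1 pp1:3 pp2:4 pp3:3 pp4:2 pp5:1 pp6:1 pp7:1

Answer: 1 3 4 3 2 1 1 1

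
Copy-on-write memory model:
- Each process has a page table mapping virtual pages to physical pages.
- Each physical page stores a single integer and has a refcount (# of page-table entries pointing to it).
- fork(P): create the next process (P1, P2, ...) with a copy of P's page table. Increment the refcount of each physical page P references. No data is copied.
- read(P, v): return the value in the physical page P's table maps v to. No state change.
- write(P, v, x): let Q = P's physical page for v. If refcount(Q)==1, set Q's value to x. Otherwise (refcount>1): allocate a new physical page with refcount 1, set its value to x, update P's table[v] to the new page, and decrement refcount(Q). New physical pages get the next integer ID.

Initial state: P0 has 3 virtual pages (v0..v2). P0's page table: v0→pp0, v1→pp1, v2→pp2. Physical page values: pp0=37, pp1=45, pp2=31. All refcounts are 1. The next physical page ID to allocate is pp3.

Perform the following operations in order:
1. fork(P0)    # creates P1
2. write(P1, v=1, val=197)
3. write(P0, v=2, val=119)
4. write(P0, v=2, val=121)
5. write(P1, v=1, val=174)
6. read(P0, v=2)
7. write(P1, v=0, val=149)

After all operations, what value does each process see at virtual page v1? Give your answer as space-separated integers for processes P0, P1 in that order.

Op 1: fork(P0) -> P1. 3 ppages; refcounts: pp0:2 pp1:2 pp2:2
Op 2: write(P1, v1, 197). refcount(pp1)=2>1 -> COPY to pp3. 4 ppages; refcounts: pp0:2 pp1:1 pp2:2 pp3:1
Op 3: write(P0, v2, 119). refcount(pp2)=2>1 -> COPY to pp4. 5 ppages; refcounts: pp0:2 pp1:1 pp2:1 pp3:1 pp4:1
Op 4: write(P0, v2, 121). refcount(pp4)=1 -> write in place. 5 ppages; refcounts: pp0:2 pp1:1 pp2:1 pp3:1 pp4:1
Op 5: write(P1, v1, 174). refcount(pp3)=1 -> write in place. 5 ppages; refcounts: pp0:2 pp1:1 pp2:1 pp3:1 pp4:1
Op 6: read(P0, v2) -> 121. No state change.
Op 7: write(P1, v0, 149). refcount(pp0)=2>1 -> COPY to pp5. 6 ppages; refcounts: pp0:1 pp1:1 pp2:1 pp3:1 pp4:1 pp5:1
P0: v1 -> pp1 = 45
P1: v1 -> pp3 = 174

Answer: 45 174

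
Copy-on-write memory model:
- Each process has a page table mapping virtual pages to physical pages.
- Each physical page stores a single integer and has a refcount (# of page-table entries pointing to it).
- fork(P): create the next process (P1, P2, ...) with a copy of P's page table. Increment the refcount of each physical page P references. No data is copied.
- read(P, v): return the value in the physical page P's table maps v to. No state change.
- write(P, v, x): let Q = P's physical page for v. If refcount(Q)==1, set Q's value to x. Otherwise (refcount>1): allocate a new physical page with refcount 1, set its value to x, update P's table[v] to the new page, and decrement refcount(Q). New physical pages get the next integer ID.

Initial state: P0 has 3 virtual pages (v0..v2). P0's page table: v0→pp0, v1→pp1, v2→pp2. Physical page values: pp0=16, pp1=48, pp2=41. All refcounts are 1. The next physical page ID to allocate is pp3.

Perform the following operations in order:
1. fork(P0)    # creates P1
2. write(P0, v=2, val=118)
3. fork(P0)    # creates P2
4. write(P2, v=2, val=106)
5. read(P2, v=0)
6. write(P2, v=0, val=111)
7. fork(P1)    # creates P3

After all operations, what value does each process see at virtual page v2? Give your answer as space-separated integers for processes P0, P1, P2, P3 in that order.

Answer: 118 41 106 41

Derivation:
Op 1: fork(P0) -> P1. 3 ppages; refcounts: pp0:2 pp1:2 pp2:2
Op 2: write(P0, v2, 118). refcount(pp2)=2>1 -> COPY to pp3. 4 ppages; refcounts: pp0:2 pp1:2 pp2:1 pp3:1
Op 3: fork(P0) -> P2. 4 ppages; refcounts: pp0:3 pp1:3 pp2:1 pp3:2
Op 4: write(P2, v2, 106). refcount(pp3)=2>1 -> COPY to pp4. 5 ppages; refcounts: pp0:3 pp1:3 pp2:1 pp3:1 pp4:1
Op 5: read(P2, v0) -> 16. No state change.
Op 6: write(P2, v0, 111). refcount(pp0)=3>1 -> COPY to pp5. 6 ppages; refcounts: pp0:2 pp1:3 pp2:1 pp3:1 pp4:1 pp5:1
Op 7: fork(P1) -> P3. 6 ppages; refcounts: pp0:3 pp1:4 pp2:2 pp3:1 pp4:1 pp5:1
P0: v2 -> pp3 = 118
P1: v2 -> pp2 = 41
P2: v2 -> pp4 = 106
P3: v2 -> pp2 = 41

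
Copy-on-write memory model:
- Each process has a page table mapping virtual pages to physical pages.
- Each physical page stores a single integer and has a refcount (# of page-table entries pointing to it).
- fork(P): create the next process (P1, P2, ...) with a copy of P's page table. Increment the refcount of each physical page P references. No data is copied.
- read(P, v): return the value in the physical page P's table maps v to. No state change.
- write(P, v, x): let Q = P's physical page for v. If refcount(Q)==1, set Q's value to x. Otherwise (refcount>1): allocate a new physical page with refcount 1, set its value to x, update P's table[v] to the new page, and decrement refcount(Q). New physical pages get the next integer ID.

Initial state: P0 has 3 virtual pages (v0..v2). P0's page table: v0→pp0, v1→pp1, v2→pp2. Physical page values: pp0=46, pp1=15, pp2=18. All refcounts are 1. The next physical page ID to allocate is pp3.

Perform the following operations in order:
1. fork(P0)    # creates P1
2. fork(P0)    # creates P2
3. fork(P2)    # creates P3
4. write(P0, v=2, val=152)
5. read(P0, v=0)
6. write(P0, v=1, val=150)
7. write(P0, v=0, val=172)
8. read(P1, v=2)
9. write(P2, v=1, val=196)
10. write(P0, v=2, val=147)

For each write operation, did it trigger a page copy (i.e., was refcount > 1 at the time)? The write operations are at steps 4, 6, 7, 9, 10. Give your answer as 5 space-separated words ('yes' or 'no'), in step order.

Op 1: fork(P0) -> P1. 3 ppages; refcounts: pp0:2 pp1:2 pp2:2
Op 2: fork(P0) -> P2. 3 ppages; refcounts: pp0:3 pp1:3 pp2:3
Op 3: fork(P2) -> P3. 3 ppages; refcounts: pp0:4 pp1:4 pp2:4
Op 4: write(P0, v2, 152). refcount(pp2)=4>1 -> COPY to pp3. 4 ppages; refcounts: pp0:4 pp1:4 pp2:3 pp3:1
Op 5: read(P0, v0) -> 46. No state change.
Op 6: write(P0, v1, 150). refcount(pp1)=4>1 -> COPY to pp4. 5 ppages; refcounts: pp0:4 pp1:3 pp2:3 pp3:1 pp4:1
Op 7: write(P0, v0, 172). refcount(pp0)=4>1 -> COPY to pp5. 6 ppages; refcounts: pp0:3 pp1:3 pp2:3 pp3:1 pp4:1 pp5:1
Op 8: read(P1, v2) -> 18. No state change.
Op 9: write(P2, v1, 196). refcount(pp1)=3>1 -> COPY to pp6. 7 ppages; refcounts: pp0:3 pp1:2 pp2:3 pp3:1 pp4:1 pp5:1 pp6:1
Op 10: write(P0, v2, 147). refcount(pp3)=1 -> write in place. 7 ppages; refcounts: pp0:3 pp1:2 pp2:3 pp3:1 pp4:1 pp5:1 pp6:1

yes yes yes yes no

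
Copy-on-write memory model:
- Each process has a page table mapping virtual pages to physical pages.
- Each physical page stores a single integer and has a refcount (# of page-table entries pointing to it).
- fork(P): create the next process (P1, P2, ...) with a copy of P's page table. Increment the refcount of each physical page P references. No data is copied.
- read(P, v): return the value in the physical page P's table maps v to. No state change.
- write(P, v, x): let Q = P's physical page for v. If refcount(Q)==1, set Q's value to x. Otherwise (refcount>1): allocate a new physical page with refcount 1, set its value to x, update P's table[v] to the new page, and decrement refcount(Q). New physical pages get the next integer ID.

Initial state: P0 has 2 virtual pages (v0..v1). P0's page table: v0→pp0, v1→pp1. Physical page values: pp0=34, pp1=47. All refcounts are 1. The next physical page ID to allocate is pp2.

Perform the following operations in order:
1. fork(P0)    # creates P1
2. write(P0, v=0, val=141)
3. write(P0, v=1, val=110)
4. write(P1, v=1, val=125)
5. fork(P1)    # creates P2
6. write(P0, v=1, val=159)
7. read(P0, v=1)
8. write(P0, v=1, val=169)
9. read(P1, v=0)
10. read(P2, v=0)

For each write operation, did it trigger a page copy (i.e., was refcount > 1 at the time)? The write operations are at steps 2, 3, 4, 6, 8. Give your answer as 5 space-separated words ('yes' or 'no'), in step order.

Op 1: fork(P0) -> P1. 2 ppages; refcounts: pp0:2 pp1:2
Op 2: write(P0, v0, 141). refcount(pp0)=2>1 -> COPY to pp2. 3 ppages; refcounts: pp0:1 pp1:2 pp2:1
Op 3: write(P0, v1, 110). refcount(pp1)=2>1 -> COPY to pp3. 4 ppages; refcounts: pp0:1 pp1:1 pp2:1 pp3:1
Op 4: write(P1, v1, 125). refcount(pp1)=1 -> write in place. 4 ppages; refcounts: pp0:1 pp1:1 pp2:1 pp3:1
Op 5: fork(P1) -> P2. 4 ppages; refcounts: pp0:2 pp1:2 pp2:1 pp3:1
Op 6: write(P0, v1, 159). refcount(pp3)=1 -> write in place. 4 ppages; refcounts: pp0:2 pp1:2 pp2:1 pp3:1
Op 7: read(P0, v1) -> 159. No state change.
Op 8: write(P0, v1, 169). refcount(pp3)=1 -> write in place. 4 ppages; refcounts: pp0:2 pp1:2 pp2:1 pp3:1
Op 9: read(P1, v0) -> 34. No state change.
Op 10: read(P2, v0) -> 34. No state change.

yes yes no no no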